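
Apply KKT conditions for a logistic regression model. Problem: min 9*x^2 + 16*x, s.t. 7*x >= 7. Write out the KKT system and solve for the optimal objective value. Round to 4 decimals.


Step 1: Try lambda = 0 (constraint inactive).
x_unc = -16/(2*9) = -0.8889
Check: 7*-0.8889 = -6.2223 < 7 -- violated!
Step 2: Constraint must be active: 7*x = 7
x* = 7/7 = 1.0
lambda = (2*9*1.0 + 16)/7 = 4.8571
Step 3: Compute optimal value.
f(x*) = 9*1.0^2 + 16*1.0 = 25.0


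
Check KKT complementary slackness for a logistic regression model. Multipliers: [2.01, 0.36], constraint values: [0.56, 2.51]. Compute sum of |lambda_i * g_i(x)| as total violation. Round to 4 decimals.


KKT complementary slackness check:
lambda_1 * g_1 = 2.01 * 0.56 = 1.1256
lambda_2 * g_2 = 0.36 * 2.51 = 0.9036
Total violation = 1.1256 + 0.9036 = 2.0292


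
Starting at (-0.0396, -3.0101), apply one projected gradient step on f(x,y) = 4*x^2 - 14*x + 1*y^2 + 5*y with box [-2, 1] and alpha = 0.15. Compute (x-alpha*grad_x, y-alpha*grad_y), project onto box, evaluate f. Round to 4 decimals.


Step 1: Compute gradient at (-0.0396, -3.0101).
grad_x = 2*4*-0.0396 - 14 = -14.3168
grad_y = 2*1*-3.0101 + 5 = -1.0202
Step 2: Gradient step.
x_raw = -0.0396 - 0.15*-14.3168 = 2.1079
y_raw = -3.0101 - 0.15*-1.0202 = -2.8571
Step 3: Project onto [-2, 1].
x_proj = clip(2.1079) = 1.0
y_proj = clip(-2.8571) = -2.0
Step 4: Evaluate f.
f(1.0, -2.0) = -16.0


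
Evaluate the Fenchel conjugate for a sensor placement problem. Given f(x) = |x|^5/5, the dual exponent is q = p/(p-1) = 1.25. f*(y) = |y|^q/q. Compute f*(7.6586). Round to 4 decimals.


The conjugate exponent q satisfies 1/p + 1/q = 1.
p = 5, so q = 5/(5 - 1) = 1.25
|y|^q = 7.6586^1.25 = 12.7405
f*(7.6586) = 12.7405 / 1.25 = 10.1924


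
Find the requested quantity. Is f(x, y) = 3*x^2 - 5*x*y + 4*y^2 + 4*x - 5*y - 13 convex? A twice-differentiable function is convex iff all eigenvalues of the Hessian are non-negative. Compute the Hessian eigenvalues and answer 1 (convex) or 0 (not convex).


The Hessian of f(x,y) = 3*x^2 - 5*x*y + 4*y^2 + 4*x - 5*y - 13 is:
H = [[6, -5], [-5, 8]]
Trace = 6 + 8 = 14
Determinant = 6*8 - (-5)^2 = 23
Discriminant = (14)^2 - 4*23 = 104.0
Eigenvalues: lambda_1 = 1.901, lambda_2 = 12.099
The function is convex.

1


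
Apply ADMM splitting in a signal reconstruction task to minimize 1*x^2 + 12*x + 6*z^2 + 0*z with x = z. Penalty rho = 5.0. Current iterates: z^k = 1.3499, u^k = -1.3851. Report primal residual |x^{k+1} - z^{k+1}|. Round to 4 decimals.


ADMM iteration with rho = 5.0, z^k = 1.3499, u^k = -1.3851
Step 1: x-update.
Minimize 1*x^2 + 12*x + (5.0/2)*(x - 1.3499 - 1.3851)^2
FOC: (2*1 + 5.0)*x = -12 + 5.0*(1.3499 + 1.3851)
x^{k+1} = 0.2393
Step 2: z-update.
Minimize 6*z^2 + 0*z + (5.0/2)*(0.2393 - z - 1.3851)^2
FOC: (2*6 + 5.0)*z = 0 + 5.0*(0.2393 - 1.3851)
z^{k+1} = -0.337
Step 3: u-update.
u^{k+1} = -1.3851 + 0.2393 + 0.337 = -0.8088
Step 4: Primal residual = |0.2393 + 0.337| = 0.5763


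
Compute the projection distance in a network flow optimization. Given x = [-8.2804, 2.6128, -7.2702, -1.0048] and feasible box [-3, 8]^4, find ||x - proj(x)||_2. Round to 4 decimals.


Project each component onto [-3, 8].
clip(-8.2804) = -3.0, clip(2.6128) = 2.6128, clip(-7.2702) = -3.0, clip(-1.0048) = -1.0048
Projection = [-3.0, 2.6128, -3.0, -1.0048]
Squared diffs: [27.8826, 0.0, 18.2346, 0.0]
Distance = sqrt(46.1172) = 6.791


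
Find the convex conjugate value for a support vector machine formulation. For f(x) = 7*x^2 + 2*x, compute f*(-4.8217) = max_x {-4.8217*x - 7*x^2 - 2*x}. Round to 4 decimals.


f*(y) = sup_x {y*x - a*x^2 - b*x} = sup_x {(y-b)*x - a*x^2}
FOC: (y - b) - 2a*x = 0 => x* = (y - b)/(2a)
x* = (-4.8217 - 2)/(2*7) = -0.4873
f*(-4.8217) = (y-b)^2/(4a) = (-4.8217 - 2)^2/(4*7)
= 46.5356/28 = 1.662


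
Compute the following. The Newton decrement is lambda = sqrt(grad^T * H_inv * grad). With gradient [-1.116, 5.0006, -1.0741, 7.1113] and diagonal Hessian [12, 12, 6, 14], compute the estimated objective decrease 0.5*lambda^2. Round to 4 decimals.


Step 1: H is diagonal, so H^(-1) * g = [-0.093, 0.4167, -0.179, 0.508].
Step 2: g^T H^(-1) g = sum_i g_i^2 / H_ii
  = (-1.116)^2/12 + (5.0006)^2/12 + (-1.0741)^2/6 + (7.1113)^2/14
  = 0.1038 + 2.0838 + 0.1923 + 3.6122 = 5.9921
Step 3: Objective decrease = 0.5 * g^T H^(-1) g = 2.996


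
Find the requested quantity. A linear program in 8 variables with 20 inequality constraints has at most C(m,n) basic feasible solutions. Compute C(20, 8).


Each vertex corresponds to some choice of n active constraints out of m, so the number of vertices is at most C(m, n) = m! / (n!(m-n)!).
m = 20, n = 8
Numerator: 20 * 19 * 18 * 17 * 16 * 15 * 14 * 13
Denominator: 8! = 40320
C(20, 8) = 125970


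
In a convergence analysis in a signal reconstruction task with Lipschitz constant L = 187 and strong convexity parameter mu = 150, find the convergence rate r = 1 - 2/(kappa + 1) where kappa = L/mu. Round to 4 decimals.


Step 1: Compute the condition number.
kappa = L/mu = 187/150 = 1.2467
Step 2: Compute the convergence rate.
r = 1 - 2/(kappa + 1) = 1 - 2*mu/(L + mu) = (L - mu)/(L + mu) = 37/337 = 0.1098


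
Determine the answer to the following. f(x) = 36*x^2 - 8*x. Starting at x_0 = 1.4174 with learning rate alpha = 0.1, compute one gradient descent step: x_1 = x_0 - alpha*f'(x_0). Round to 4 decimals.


We compute the gradient at x_0 and apply the update.
f'(x) = 72*x - 8
f'(1.4174) = 72*1.4174 - 8 = 94.0528
x_1 = 1.4174 - 0.1*94.0528 = -7.9879


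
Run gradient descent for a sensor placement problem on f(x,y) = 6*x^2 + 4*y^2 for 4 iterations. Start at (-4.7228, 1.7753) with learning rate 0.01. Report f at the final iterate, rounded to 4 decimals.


Gradient descent on f(x,y) = 6*x^2 + 4*y^2.
Starting point: (-4.7228, 1.7753), alpha = 0.01
Step 1: grad_x = 2*6*-4.7228 = -56.6736, grad_y = 2*4*1.7753 = 14.2024
  x_1 = -4.7228 - 0.01*-56.6736 = -4.1561
  y_1 = 1.7753 - 0.01*14.2024 = 1.6333
Step 2: grad_x = 2*6*-4.1561 = -49.8728, grad_y = 2*4*1.6333 = 13.0662
  x_2 = -4.1561 - 0.01*-49.8728 = -3.6573
  y_2 = 1.6333 - 0.01*13.0662 = 1.5026
Step 3: grad_x = 2*6*-3.6573 = -43.888, grad_y = 2*4*1.5026 = 12.0209
  x_3 = -3.6573 - 0.01*-43.888 = -3.2185
  y_3 = 1.5026 - 0.01*12.0209 = 1.3824
Step 4: grad_x = 2*6*-3.2185 = -38.6215, grad_y = 2*4*1.3824 = 11.0592
  x_4 = -3.2185 - 0.01*-38.6215 = -2.8322
  y_4 = 1.3824 - 0.01*11.0592 = 1.2718
f(-2.8322, 1.2718) = 6*(-2.8322)^2 + 4*1.2718^2 = 54.5996


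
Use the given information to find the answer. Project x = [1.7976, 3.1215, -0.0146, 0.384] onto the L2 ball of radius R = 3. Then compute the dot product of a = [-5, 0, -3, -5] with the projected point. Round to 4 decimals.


Step 1: Compute ||x|| (intermediates to 6 decimals).
||x|| = sqrt(1.7976^2 + 3.1215^2 + (-0.0146)^2 + 0.384^2) = 3.62254
Step 2: Project.
Since ||x|| > R, scale = R/||x|| = 3/3.62254 = 0.828148, proj(x) = scale * x
proj(x) = [1.488679, 2.585064, -0.012091, 0.318009]
Step 3: Dot product.
a^T * proj(x) = -5*1.488679 + 0*2.585064 - 3*(-0.012091) - 5*0.318009 = -8.9972


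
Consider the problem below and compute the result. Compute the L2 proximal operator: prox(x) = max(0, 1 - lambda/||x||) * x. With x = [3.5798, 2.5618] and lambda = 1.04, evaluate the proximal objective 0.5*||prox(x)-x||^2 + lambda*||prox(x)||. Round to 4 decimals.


Step 1: Compute ||x||.
||x|| = 4.402
Step 2: Compute scaling factor.
scale = max(0, 1 - 1.04/4.402) = 0.7637
Step 3: prox(x) = [2.7341, 1.9566]
||prox(x)|| = 3.362
Step 4: Proximal objective.
0.5*||prox-x||^2 = 0.5408
lambda*||prox|| = 3.4965
Total = 4.0373


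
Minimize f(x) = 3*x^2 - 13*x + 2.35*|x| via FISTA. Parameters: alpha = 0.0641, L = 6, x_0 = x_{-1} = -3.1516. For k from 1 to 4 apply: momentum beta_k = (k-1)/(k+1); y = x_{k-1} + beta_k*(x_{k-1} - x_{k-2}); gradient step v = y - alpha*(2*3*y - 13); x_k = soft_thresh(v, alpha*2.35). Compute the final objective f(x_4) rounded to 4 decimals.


FISTA on f(x) = 3*x^2 - 13*x + 2.35*|x|
L = 6, alpha = 0.0641
Iteration 1: beta = 0.0, y = -3.1516 + 0.0*(-3.1516 + 3.1516) = -3.1516
  grad(y) = -31.9096, v = y - alpha*grad = -1.1062
  prox(v) = soft_thresh(-1.1062, 0.1506) = -0.9556
Iteration 2: beta = 0.3333, y = -0.9556 + 0.3333*(-0.9556 + 3.1516) = -0.2235
  grad(y) = -14.3413, v = y - alpha*grad = 0.6957
  prox(v) = soft_thresh(0.6957, 0.1506) = 0.5451
Iteration 3: beta = 0.5, y = 0.5451 + 0.5*(0.5451 + 0.9556) = 1.2954
  grad(y) = -5.2275, v = y - alpha*grad = 1.6305
  prox(v) = soft_thresh(1.6305, 0.1506) = 1.4799
Iteration 4: beta = 0.6, y = 1.4799 + 0.6*(1.4799 - 0.5451) = 2.0407
  grad(y) = -0.7556, v = y - alpha*grad = 2.0892
  prox(v) = soft_thresh(2.0892, 0.1506) = 1.9385
f(x_4) = 3*1.9385^2 - 13*1.9385 + 2.35*|1.9385| = -9.3716


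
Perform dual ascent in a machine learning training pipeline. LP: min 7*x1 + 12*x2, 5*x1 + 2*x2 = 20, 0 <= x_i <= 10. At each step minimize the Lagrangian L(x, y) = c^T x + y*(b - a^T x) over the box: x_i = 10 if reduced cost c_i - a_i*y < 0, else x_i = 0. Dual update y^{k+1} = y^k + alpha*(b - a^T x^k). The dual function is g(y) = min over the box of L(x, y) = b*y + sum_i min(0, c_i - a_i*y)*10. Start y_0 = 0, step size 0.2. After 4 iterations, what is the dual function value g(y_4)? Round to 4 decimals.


Dual ascent for LP: min 7*x1 + 12*x2, 5*x1 + 2*x2 = 20, 0 <= x_i <= 10
Step 1: y^k = 0.0, reduced costs: (7.0, 12.0)
  x^k = (0.0, 0.0), subgradient = b - a^T x = 20.0
  y^{k+1} = 0.0 + 0.2*20.0 = 4.0
Step 2: y^k = 4.0, reduced costs: (-13.0, 4.0)
  x^k = (10.0, 0.0), subgradient = b - a^T x = -30.0
  y^{k+1} = 4.0 + 0.2*-30.0 = -2.0
Step 3: y^k = -2.0, reduced costs: (17.0, 16.0)
  x^k = (0.0, 0.0), subgradient = b - a^T x = 20.0
  y^{k+1} = -2.0 + 0.2*20.0 = 2.0
Step 4: y^k = 2.0, reduced costs: (-3.0, 8.0)
  x^k = (10.0, 0.0), subgradient = b - a^T x = -30.0
  y^{k+1} = 2.0 + 0.2*-30.0 = -4.0
Dual objective at y_4 = -4.0: reduced costs (27.0, 20.0), box minimizer x = (0.0, 0.0)
g(y_4) = b*y + (c1 - a1*y)*x1 + (c2 - a2*y)*x2 = 20*(-4.0) + 27.0*0.0 + 20.0*0.0 = -80.0 + 0.0 + 0.0 = -80.0


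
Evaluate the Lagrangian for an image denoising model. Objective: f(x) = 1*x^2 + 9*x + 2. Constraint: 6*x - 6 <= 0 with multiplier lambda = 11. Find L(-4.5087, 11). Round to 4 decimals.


Step 1: Evaluate f(x).
f(-4.5087) = 1*(-4.5087)^2 + 9*(-4.5087) + 2 = -18.2499
Step 2: Evaluate g(x).
g(-4.5087) = 6*-4.5087 - 6 = -33.0522
Step 3: Compute Lagrangian.
L = -18.2499 + 11*-33.0522 = -381.8241


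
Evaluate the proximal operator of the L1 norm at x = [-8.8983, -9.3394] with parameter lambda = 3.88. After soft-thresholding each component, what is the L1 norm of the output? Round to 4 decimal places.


Soft-thresholding with lambda = 3.88:
prox(-8.8983) = sign(-8.8983)*max(|-8.8983| - 3.88, 0) = -5.0183
prox(-9.3394) = sign(-9.3394)*max(|-9.3394| - 3.88, 0) = -5.4594
prox(x) = [-5.0183, -5.4594]
||prox(x)||_1 = 5.0183 + 5.4594 = 10.4777


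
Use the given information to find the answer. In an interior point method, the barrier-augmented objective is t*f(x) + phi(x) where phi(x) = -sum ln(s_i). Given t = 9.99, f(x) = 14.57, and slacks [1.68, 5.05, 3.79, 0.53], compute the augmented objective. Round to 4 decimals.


Step 1: Compute log-barrier.
ln values: [0.5188, 1.6194, 1.3324, -0.6349]
phi = -(0.5188 + 1.6194 + 1.3324 - 0.6349) = -2.8357
Step 2: Compute augmented objective.
t*f(x) = 9.99*14.57 = 145.5543
Total = 145.5543 - 2.8357 = 142.7186


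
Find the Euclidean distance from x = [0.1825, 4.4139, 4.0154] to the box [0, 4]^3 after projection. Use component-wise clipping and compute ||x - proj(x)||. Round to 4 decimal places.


Project each component onto [0, 4].
clip(0.1825) = 0.1825, clip(4.4139) = 4.0, clip(4.0154) = 4.0
Projection = [0.1825, 4.0, 4.0]
Squared diffs: [0.0, 0.1713, 0.0002]
Distance = sqrt(0.1715) = 0.4142


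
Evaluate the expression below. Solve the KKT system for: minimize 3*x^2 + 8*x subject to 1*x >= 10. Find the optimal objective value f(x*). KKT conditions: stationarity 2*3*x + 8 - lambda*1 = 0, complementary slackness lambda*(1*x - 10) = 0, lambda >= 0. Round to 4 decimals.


Step 1: Try lambda = 0 (constraint inactive).
x_unc = -8/(2*3) = -1.3333
Check: 1*-1.3333 = -1.3333 < 10 -- violated!
Step 2: Constraint must be active: 1*x = 10
x* = 10/1 = 10.0
lambda = (2*3*10.0 + 8)/1 = 68.0
Step 3: Compute optimal value.
f(x*) = 3*10.0^2 + 8*10.0 = 380.0


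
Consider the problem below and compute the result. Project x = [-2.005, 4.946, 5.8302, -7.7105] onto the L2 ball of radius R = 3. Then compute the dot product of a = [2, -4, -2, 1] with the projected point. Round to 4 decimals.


Step 1: Compute ||x|| (intermediates to 6 decimals).
||x|| = sqrt((-2.005)^2 + 4.946^2 + 5.8302^2 + (-7.7105)^2) = 11.04201
Step 2: Project.
Since ||x|| > R, scale = R/||x|| = 3/11.04201 = 0.27169, proj(x) = scale * x
proj(x) = [-0.544738, 1.343779, 1.584007, -2.094866]
Step 3: Dot product.
a^T * proj(x) = 2*(-0.544738) - 4*1.343779 - 2*1.584007 + 1*(-2.094866) = -11.7275


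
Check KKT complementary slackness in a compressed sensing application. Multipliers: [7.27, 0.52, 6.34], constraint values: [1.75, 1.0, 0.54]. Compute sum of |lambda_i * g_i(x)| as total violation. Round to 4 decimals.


KKT complementary slackness check:
lambda_1 * g_1 = 7.27 * 1.75 = 12.7225
lambda_2 * g_2 = 0.52 * 1.0 = 0.52
lambda_3 * g_3 = 6.34 * 0.54 = 3.4236
Total violation = 12.7225 + 0.52 + 3.4236 = 16.6661


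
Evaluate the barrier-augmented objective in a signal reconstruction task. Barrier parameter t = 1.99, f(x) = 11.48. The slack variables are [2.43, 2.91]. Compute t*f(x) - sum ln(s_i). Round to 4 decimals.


Step 1: Compute log-barrier.
ln values: [0.8879, 1.0682]
phi = -(0.8879 + 1.0682) = -1.956
Step 2: Compute augmented objective.
t*f(x) = 1.99*11.48 = 22.8452
Total = 22.8452 - 1.956 = 20.8892


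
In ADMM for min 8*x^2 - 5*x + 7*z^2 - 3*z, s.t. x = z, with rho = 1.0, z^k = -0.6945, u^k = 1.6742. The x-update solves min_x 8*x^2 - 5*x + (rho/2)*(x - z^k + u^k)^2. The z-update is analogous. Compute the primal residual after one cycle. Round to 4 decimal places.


ADMM iteration with rho = 1.0, z^k = -0.6945, u^k = 1.6742
Step 1: x-update.
Minimize 8*x^2 - 5*x + (1.0/2)*(x + 0.6945 + 1.6742)^2
FOC: (2*8 + 1.0)*x = 5 + 1.0*(-0.6945 - 1.6742)
x^{k+1} = 0.1548
Step 2: z-update.
Minimize 7*z^2 - 3*z + (1.0/2)*(0.1548 - z + 1.6742)^2
FOC: (2*7 + 1.0)*z = 3 + 1.0*(0.1548 + 1.6742)
z^{k+1} = 0.3219
Step 3: u-update.
u^{k+1} = 1.6742 + 0.1548 - 0.3219 = 1.5071
Step 4: Primal residual = |0.1548 - 0.3219| = 0.1671


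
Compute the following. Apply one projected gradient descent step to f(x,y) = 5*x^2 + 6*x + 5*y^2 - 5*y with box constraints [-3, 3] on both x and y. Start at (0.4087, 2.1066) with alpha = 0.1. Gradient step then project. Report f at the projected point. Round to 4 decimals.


Step 1: Compute gradient at (0.4087, 2.1066).
grad_x = 2*5*0.4087 + 6 = 10.087
grad_y = 2*5*2.1066 - 5 = 16.066
Step 2: Gradient step.
x_raw = 0.4087 - 0.1*10.087 = -0.6
y_raw = 2.1066 - 0.1*16.066 = 0.5
Step 3: Project onto [-3, 3].
x_proj = clip(-0.6) = -0.6
y_proj = clip(0.5) = 0.5
Step 4: Evaluate f.
f(-0.6, 0.5) = -3.05


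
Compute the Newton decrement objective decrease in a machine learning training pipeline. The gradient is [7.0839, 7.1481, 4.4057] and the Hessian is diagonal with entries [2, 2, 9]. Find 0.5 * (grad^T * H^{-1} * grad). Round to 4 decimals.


Step 1: H is diagonal, so H^(-1) * g = [3.542, 3.5741, 0.4895].
Step 2: g^T H^(-1) g = sum_i g_i^2 / H_ii
  = (7.0839)^2/2 + (7.1481)^2/2 + (4.4057)^2/9
  = 25.0908 + 25.5477 + 2.1567 = 52.7952
Step 3: Objective decrease = 0.5 * g^T H^(-1) g = 26.3976


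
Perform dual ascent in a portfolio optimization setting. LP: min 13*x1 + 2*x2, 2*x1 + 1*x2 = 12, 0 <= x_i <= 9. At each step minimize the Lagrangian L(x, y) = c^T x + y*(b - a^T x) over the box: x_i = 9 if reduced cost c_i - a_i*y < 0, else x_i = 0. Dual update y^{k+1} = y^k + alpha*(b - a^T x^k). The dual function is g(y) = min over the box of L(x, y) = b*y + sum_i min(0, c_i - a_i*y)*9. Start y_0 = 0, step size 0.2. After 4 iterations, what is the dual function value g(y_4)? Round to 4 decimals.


Dual ascent for LP: min 13*x1 + 2*x2, 2*x1 + 1*x2 = 12, 0 <= x_i <= 9
Step 1: y^k = 0.0, reduced costs: (13.0, 2.0)
  x^k = (0.0, 0.0), subgradient = b - a^T x = 12.0
  y^{k+1} = 0.0 + 0.2*12.0 = 2.4
Step 2: y^k = 2.4, reduced costs: (8.2, -0.4)
  x^k = (0.0, 9.0), subgradient = b - a^T x = 3.0
  y^{k+1} = 2.4 + 0.2*3.0 = 3.0
Step 3: y^k = 3.0, reduced costs: (7.0, -1.0)
  x^k = (0.0, 9.0), subgradient = b - a^T x = 3.0
  y^{k+1} = 3.0 + 0.2*3.0 = 3.6
Step 4: y^k = 3.6, reduced costs: (5.8, -1.6)
  x^k = (0.0, 9.0), subgradient = b - a^T x = 3.0
  y^{k+1} = 3.6 + 0.2*3.0 = 4.2
Dual objective at y_4 = 4.2: reduced costs (4.6, -2.2), box minimizer x = (0.0, 9.0)
g(y_4) = b*y + (c1 - a1*y)*x1 + (c2 - a2*y)*x2 = 12*4.2 + 4.6*0.0 + (-2.2)*9.0 = 50.4 + 0.0 - 19.8 = 30.6


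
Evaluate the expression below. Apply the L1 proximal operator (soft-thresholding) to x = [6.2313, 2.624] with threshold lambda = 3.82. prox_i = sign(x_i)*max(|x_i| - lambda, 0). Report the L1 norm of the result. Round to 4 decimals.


Soft-thresholding with lambda = 3.82:
prox(6.2313) = sign(6.2313)*max(|6.2313| - 3.82, 0) = 2.4113
prox(2.624) = sign(2.624)*max(|2.624| - 3.82, 0) = 0.0
prox(x) = [2.4113, 0.0]
||prox(x)||_1 = 2.4113 + 0.0 = 2.4113


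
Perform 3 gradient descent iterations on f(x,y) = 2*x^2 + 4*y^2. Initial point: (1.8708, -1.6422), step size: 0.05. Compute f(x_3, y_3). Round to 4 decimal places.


Gradient descent on f(x,y) = 2*x^2 + 4*y^2.
Starting point: (1.8708, -1.6422), alpha = 0.05
Step 1: grad_x = 2*2*1.8708 = 7.4832, grad_y = 2*4*-1.6422 = -13.1376
  x_1 = 1.8708 - 0.05*7.4832 = 1.4966
  y_1 = -1.6422 - 0.05*-13.1376 = -0.9853
Step 2: grad_x = 2*2*1.4966 = 5.9866, grad_y = 2*4*-0.9853 = -7.8826
  x_2 = 1.4966 - 0.05*5.9866 = 1.1973
  y_2 = -0.9853 - 0.05*-7.8826 = -0.5912
Step 3: grad_x = 2*2*1.1973 = 4.7892, grad_y = 2*4*-0.5912 = -4.7295
  x_3 = 1.1973 - 0.05*4.7892 = 0.9578
  y_3 = -0.5912 - 0.05*-4.7295 = -0.3547
f(0.9578, -0.3547) = 2*0.9578^2 + 4*(-0.3547)^2 = 2.3382


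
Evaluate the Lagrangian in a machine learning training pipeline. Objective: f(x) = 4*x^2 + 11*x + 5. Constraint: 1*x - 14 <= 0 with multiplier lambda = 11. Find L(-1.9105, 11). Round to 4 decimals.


Step 1: Evaluate f(x).
f(-1.9105) = 4*(-1.9105)^2 + 11*(-1.9105) + 5 = -1.4155
Step 2: Evaluate g(x).
g(-1.9105) = 1*-1.9105 - 14 = -15.9105
Step 3: Compute Lagrangian.
L = -1.4155 + 11*-15.9105 = -176.431


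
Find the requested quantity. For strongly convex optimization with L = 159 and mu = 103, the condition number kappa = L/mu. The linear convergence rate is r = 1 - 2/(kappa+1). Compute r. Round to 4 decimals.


Step 1: Compute the condition number.
kappa = L/mu = 159/103 = 1.5437
Step 2: Compute the convergence rate.
r = 1 - 2/(kappa + 1) = 1 - 2*mu/(L + mu) = (L - mu)/(L + mu) = 56/262 = 0.2137


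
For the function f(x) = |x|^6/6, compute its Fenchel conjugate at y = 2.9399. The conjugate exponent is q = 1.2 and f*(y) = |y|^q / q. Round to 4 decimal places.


The conjugate exponent q satisfies 1/p + 1/q = 1.
p = 6, so q = 6/(6 - 1) = 1.2
|y|^q = 2.9399^1.2 = 3.6475
f*(2.9399) = 3.6475 / 1.2 = 3.0396


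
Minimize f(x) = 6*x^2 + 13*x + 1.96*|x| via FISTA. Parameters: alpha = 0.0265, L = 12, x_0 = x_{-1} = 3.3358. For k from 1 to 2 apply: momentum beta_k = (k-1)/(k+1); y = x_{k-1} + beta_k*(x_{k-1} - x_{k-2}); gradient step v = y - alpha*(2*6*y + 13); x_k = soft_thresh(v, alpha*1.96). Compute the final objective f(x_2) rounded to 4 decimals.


FISTA on f(x) = 6*x^2 + 13*x + 1.96*|x|
L = 12, alpha = 0.0265
Iteration 1: beta = 0.0, y = 3.3358 + 0.0*(3.3358 - 3.3358) = 3.3358
  grad(y) = 53.0296, v = y - alpha*grad = 1.9305
  prox(v) = soft_thresh(1.9305, 0.0519) = 1.8786
Iteration 2: beta = 0.3333, y = 1.8786 + 0.3333*(1.8786 - 3.3358) = 1.3928
  grad(y) = 29.714, v = y - alpha*grad = 0.6054
  prox(v) = soft_thresh(0.6054, 0.0519) = 0.5535
f(x_2) = 6*0.5535^2 + 13*0.5535 + 1.96*|0.5535| = 10.1179


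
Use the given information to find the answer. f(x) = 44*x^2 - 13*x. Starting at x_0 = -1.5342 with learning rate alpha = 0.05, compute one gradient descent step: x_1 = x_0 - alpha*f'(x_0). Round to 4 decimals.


We compute the gradient at x_0 and apply the update.
f'(x) = 88*x - 13
f'(-1.5342) = 88*-1.5342 - 13 = -148.0096
x_1 = -1.5342 - 0.05*-148.0096 = 5.8663


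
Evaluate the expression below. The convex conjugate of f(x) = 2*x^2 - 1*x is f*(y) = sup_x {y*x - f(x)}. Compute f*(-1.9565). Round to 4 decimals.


f*(y) = sup_x {y*x - a*x^2 - b*x} = sup_x {(y-b)*x - a*x^2}
FOC: (y - b) - 2a*x = 0 => x* = (y - b)/(2a)
x* = (-1.9565 + 1)/(2*2) = -0.2391
f*(-1.9565) = (y-b)^2/(4a) = (-1.9565 + 1)^2/(4*2)
= 0.9149/8 = 0.1144


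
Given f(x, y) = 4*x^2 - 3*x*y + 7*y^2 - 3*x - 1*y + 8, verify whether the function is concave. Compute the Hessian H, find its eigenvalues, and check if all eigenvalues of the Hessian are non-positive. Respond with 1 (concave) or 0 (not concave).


The Hessian of f(x,y) = 4*x^2 - 3*x*y + 7*y^2 - 3*x - 1*y + 8 is:
H = [[8, -3], [-3, 14]]
Trace = 8 + 14 = 22
Determinant = 8*14 - (-3)^2 = 103
Discriminant = (22)^2 - 4*103 = 72.0
Eigenvalues: lambda_1 = 6.7574, lambda_2 = 15.2426
The function is not concave.

0


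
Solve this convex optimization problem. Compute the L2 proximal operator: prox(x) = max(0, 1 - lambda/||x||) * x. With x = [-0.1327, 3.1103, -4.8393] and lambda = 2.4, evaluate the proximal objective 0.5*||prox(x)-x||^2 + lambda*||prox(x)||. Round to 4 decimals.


Step 1: Compute ||x||.
||x|| = 5.7542
Step 2: Compute scaling factor.
scale = max(0, 1 - 2.4/5.7542) = 0.5829
Step 3: prox(x) = [-0.0774, 1.813, -2.8209]
||prox(x)|| = 3.3542
Step 4: Proximal objective.
0.5*||prox-x||^2 = 2.88
lambda*||prox|| = 8.0501
Total = 10.93


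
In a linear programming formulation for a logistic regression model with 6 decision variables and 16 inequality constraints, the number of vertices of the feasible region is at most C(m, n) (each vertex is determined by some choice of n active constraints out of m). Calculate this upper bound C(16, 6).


Each vertex corresponds to some choice of n active constraints out of m, so the number of vertices is at most C(m, n) = m! / (n!(m-n)!).
m = 16, n = 6
Numerator: 16 * 15 * 14 * 13 * 12 * 11
Denominator: 6! = 720
C(16, 6) = 8008


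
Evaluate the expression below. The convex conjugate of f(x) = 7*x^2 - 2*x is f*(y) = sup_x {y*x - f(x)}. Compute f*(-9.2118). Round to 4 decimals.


f*(y) = sup_x {y*x - a*x^2 - b*x} = sup_x {(y-b)*x - a*x^2}
FOC: (y - b) - 2a*x = 0 => x* = (y - b)/(2a)
x* = (-9.2118 + 2)/(2*7) = -0.5151
f*(-9.2118) = (y-b)^2/(4a) = (-9.2118 + 2)^2/(4*7)
= 52.0101/28 = 1.8575


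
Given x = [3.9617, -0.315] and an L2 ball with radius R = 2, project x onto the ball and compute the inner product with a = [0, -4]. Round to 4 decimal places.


Step 1: Compute ||x|| (intermediates to 6 decimals).
||x|| = sqrt(3.9617^2 + (-0.315)^2) = 3.974203
Step 2: Project.
Since ||x|| > R, scale = R/||x|| = 2/3.974203 = 0.503246, proj(x) = scale * x
proj(x) = [1.99371, -0.158522]
Step 3: Dot product.
a^T * proj(x) = 0*1.99371 - 4*(-0.158522) = 0.6341


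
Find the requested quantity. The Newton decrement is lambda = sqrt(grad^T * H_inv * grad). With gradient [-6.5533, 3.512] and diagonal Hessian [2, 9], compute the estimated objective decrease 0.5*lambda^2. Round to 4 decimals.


Step 1: H is diagonal, so H^(-1) * g = [-3.2767, 0.3902].
Step 2: g^T H^(-1) g = sum_i g_i^2 / H_ii
  = (-6.5533)^2/2 + (3.512)^2/9
  = 21.4729 + 1.3705 = 22.8433
Step 3: Objective decrease = 0.5 * g^T H^(-1) g = 11.4217


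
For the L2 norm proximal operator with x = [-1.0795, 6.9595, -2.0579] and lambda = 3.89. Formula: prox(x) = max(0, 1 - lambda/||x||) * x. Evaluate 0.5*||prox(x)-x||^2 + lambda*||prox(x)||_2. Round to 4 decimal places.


Step 1: Compute ||x||.
||x|| = 7.3372
Step 2: Compute scaling factor.
scale = max(0, 1 - 3.89/7.3372) = 0.4698
Step 3: prox(x) = [-0.5072, 3.2698, -0.9669]
||prox(x)|| = 3.4472
Step 4: Proximal objective.
0.5*||prox-x||^2 = 7.5661
lambda*||prox|| = 13.4096
Total = 20.9758


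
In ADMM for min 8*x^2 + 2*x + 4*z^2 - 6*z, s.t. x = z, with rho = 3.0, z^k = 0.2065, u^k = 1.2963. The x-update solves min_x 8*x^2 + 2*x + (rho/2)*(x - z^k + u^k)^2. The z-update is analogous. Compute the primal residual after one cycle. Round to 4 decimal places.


ADMM iteration with rho = 3.0, z^k = 0.2065, u^k = 1.2963
Step 1: x-update.
Minimize 8*x^2 + 2*x + (3.0/2)*(x - 0.2065 + 1.2963)^2
FOC: (2*8 + 3.0)*x = -2 + 3.0*(0.2065 - 1.2963)
x^{k+1} = -0.2773
Step 2: z-update.
Minimize 4*z^2 - 6*z + (3.0/2)*(-0.2773 - z + 1.2963)^2
FOC: (2*4 + 3.0)*z = 6 + 3.0*(-0.2773 + 1.2963)
z^{k+1} = 0.8234
Step 3: u-update.
u^{k+1} = 1.2963 - 0.2773 - 0.8234 = 0.1956
Step 4: Primal residual = |-0.2773 - 0.8234| = 1.1007


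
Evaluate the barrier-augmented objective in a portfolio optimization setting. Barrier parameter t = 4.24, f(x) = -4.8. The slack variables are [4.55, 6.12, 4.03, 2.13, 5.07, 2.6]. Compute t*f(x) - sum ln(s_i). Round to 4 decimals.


Step 1: Compute log-barrier.
ln values: [1.5151, 1.8116, 1.3938, 0.7561, 1.6233, 0.9555]
phi = -(1.5151 + 1.8116 + 1.3938 + 0.7561 + 1.6233 + 0.9555) = -8.0554
Step 2: Compute augmented objective.
t*f(x) = 4.24*-4.8 = -20.352
Total = -20.352 - 8.0554 = -28.4074


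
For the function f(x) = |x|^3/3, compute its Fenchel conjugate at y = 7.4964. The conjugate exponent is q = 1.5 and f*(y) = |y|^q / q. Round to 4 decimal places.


The conjugate exponent q satisfies 1/p + 1/q = 1.
p = 3, so q = 3/(3 - 1) = 1.5
|y|^q = 7.4964^1.5 = 20.5248
f*(7.4964) = 20.5248 / 1.5 = 13.6832


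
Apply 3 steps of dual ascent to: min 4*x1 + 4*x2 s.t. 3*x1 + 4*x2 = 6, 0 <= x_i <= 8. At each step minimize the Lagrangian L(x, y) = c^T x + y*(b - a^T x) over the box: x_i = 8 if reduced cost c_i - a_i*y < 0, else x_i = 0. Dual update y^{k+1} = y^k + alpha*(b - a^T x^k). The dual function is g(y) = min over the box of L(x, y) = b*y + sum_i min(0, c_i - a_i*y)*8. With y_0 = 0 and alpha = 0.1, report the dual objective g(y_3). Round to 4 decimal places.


Dual ascent for LP: min 4*x1 + 4*x2, 3*x1 + 4*x2 = 6, 0 <= x_i <= 8
Step 1: y^k = 0.0, reduced costs: (4.0, 4.0)
  x^k = (0.0, 0.0), subgradient = b - a^T x = 6.0
  y^{k+1} = 0.0 + 0.1*6.0 = 0.6
Step 2: y^k = 0.6, reduced costs: (2.2, 1.6)
  x^k = (0.0, 0.0), subgradient = b - a^T x = 6.0
  y^{k+1} = 0.6 + 0.1*6.0 = 1.2
Step 3: y^k = 1.2, reduced costs: (0.4, -0.8)
  x^k = (0.0, 8.0), subgradient = b - a^T x = -26.0
  y^{k+1} = 1.2 + 0.1*-26.0 = -1.4
Dual objective at y_3 = -1.4: reduced costs (8.2, 9.6), box minimizer x = (0.0, 0.0)
g(y_3) = b*y + (c1 - a1*y)*x1 + (c2 - a2*y)*x2 = 6*(-1.4) + 8.2*0.0 + 9.6*0.0 = -8.4 + 0.0 + 0.0 = -8.4


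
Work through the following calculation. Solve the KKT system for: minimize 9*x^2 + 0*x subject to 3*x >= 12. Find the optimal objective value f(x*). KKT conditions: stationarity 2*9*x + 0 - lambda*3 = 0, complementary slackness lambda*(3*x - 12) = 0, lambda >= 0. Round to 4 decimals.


Step 1: Try lambda = 0 (constraint inactive).
x_unc = 0/(2*9) = 0.0
Check: 3*0.0 = 0.0 < 12 -- violated!
Step 2: Constraint must be active: 3*x = 12
x* = 12/3 = 4.0
lambda = (2*9*4.0 + 0)/3 = 24.0
Step 3: Compute optimal value.
f(x*) = 9*4.0^2 + 0*4.0 = 144.0


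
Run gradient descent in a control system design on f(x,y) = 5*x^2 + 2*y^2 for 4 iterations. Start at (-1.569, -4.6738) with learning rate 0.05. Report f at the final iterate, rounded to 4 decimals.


Gradient descent on f(x,y) = 5*x^2 + 2*y^2.
Starting point: (-1.569, -4.6738), alpha = 0.05
Step 1: grad_x = 2*5*-1.569 = -15.69, grad_y = 2*2*-4.6738 = -18.6952
  x_1 = -1.569 - 0.05*-15.69 = -0.7845
  y_1 = -4.6738 - 0.05*-18.6952 = -3.739
Step 2: grad_x = 2*5*-0.7845 = -7.845, grad_y = 2*2*-3.739 = -14.9562
  x_2 = -0.7845 - 0.05*-7.845 = -0.3923
  y_2 = -3.739 - 0.05*-14.9562 = -2.9912
Step 3: grad_x = 2*5*-0.3923 = -3.9225, grad_y = 2*2*-2.9912 = -11.9649
  x_3 = -0.3923 - 0.05*-3.9225 = -0.1961
  y_3 = -2.9912 - 0.05*-11.9649 = -2.393
Step 4: grad_x = 2*5*-0.1961 = -1.9613, grad_y = 2*2*-2.393 = -9.5719
  x_4 = -0.1961 - 0.05*-1.9613 = -0.0981
  y_4 = -2.393 - 0.05*-9.5719 = -1.9144
f(-0.0981, -1.9144) = 5*(-0.0981)^2 + 2*(-1.9144)^2 = 7.3778


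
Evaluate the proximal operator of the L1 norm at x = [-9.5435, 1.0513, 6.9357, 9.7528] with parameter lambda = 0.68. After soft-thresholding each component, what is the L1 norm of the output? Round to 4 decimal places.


Soft-thresholding with lambda = 0.68:
prox(-9.5435) = sign(-9.5435)*max(|-9.5435| - 0.68, 0) = -8.8635
prox(1.0513) = sign(1.0513)*max(|1.0513| - 0.68, 0) = 0.3713
prox(6.9357) = sign(6.9357)*max(|6.9357| - 0.68, 0) = 6.2557
prox(9.7528) = sign(9.7528)*max(|9.7528| - 0.68, 0) = 9.0728
prox(x) = [-8.8635, 0.3713, 6.2557, 9.0728]
||prox(x)||_1 = 8.8635 + 0.3713 + 6.2557 + 9.0728 = 24.5633


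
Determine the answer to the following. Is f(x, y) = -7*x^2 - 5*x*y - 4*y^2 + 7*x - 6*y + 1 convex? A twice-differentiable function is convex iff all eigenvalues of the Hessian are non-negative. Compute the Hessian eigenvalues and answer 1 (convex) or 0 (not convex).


The Hessian of f(x,y) = -7*x^2 - 5*x*y - 4*y^2 + 7*x - 6*y + 1 is:
H = [[-14, -5], [-5, -8]]
Trace = -14 - 8 = -22
Determinant = -14*-8 - (-5)^2 = 87
Discriminant = (-22)^2 - 4*87 = 136.0
Eigenvalues: lambda_1 = -16.831, lambda_2 = -5.169
The function is not convex.

0


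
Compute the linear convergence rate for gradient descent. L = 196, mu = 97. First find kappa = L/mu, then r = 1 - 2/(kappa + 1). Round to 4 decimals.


Step 1: Compute the condition number.
kappa = L/mu = 196/97 = 2.0206
Step 2: Compute the convergence rate.
r = 1 - 2/(kappa + 1) = 1 - 2*mu/(L + mu) = (L - mu)/(L + mu) = 99/293 = 0.3379


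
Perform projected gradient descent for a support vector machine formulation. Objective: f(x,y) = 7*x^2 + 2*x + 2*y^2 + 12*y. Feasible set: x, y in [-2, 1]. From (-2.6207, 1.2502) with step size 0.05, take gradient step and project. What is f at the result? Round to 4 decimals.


Step 1: Compute gradient at (-2.6207, 1.2502).
grad_x = 2*7*-2.6207 + 2 = -34.6898
grad_y = 2*2*1.2502 + 12 = 17.0008
Step 2: Gradient step.
x_raw = -2.6207 - 0.05*-34.6898 = -0.8862
y_raw = 1.2502 - 0.05*17.0008 = 0.4002
Step 3: Project onto [-2, 1].
x_proj = clip(-0.8862) = -0.8862
y_proj = clip(0.4002) = 0.4002
Step 4: Evaluate f.
f(-0.8862, 0.4002) = 8.8473


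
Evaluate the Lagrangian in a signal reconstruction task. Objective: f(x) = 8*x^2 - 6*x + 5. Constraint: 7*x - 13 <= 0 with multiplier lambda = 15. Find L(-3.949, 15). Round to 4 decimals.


Step 1: Evaluate f(x).
f(-3.949) = 8*(-3.949)^2 - 6*(-3.949) + 5 = 153.4508
Step 2: Evaluate g(x).
g(-3.949) = 7*-3.949 - 13 = -40.643
Step 3: Compute Lagrangian.
L = 153.4508 + 15*-40.643 = -456.1942


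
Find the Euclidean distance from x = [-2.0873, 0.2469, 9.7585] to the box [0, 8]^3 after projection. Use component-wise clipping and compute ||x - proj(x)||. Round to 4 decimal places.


Project each component onto [0, 8].
clip(-2.0873) = 0.0, clip(0.2469) = 0.2469, clip(9.7585) = 8.0
Projection = [0.0, 0.2469, 8.0]
Squared diffs: [4.3568, 0.0, 3.0923]
Distance = sqrt(7.4491) = 2.7293


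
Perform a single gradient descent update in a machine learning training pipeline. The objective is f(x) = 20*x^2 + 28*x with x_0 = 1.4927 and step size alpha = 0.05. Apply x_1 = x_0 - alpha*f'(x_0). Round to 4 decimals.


We compute the gradient at x_0 and apply the update.
f'(x) = 40*x + 28
f'(1.4927) = 40*1.4927 + 28 = 87.708
x_1 = 1.4927 - 0.05*87.708 = -2.8927


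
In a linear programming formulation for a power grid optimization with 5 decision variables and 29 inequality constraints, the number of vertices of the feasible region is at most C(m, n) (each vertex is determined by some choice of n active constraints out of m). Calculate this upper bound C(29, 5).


Each vertex corresponds to some choice of n active constraints out of m, so the number of vertices is at most C(m, n) = m! / (n!(m-n)!).
m = 29, n = 5
Numerator: 29 * 28 * 27 * 26 * 25
Denominator: 5! = 120
C(29, 5) = 118755


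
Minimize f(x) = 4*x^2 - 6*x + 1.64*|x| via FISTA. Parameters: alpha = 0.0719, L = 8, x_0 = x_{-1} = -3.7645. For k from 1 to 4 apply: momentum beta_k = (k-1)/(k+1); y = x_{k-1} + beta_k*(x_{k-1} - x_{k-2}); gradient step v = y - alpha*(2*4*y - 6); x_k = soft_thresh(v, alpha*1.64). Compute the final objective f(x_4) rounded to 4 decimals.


FISTA on f(x) = 4*x^2 - 6*x + 1.64*|x|
L = 8, alpha = 0.0719
Iteration 1: beta = 0.0, y = -3.7645 + 0.0*(-3.7645 + 3.7645) = -3.7645
  grad(y) = -36.116, v = y - alpha*grad = -1.1678
  prox(v) = soft_thresh(-1.1678, 0.1179) = -1.0498
Iteration 2: beta = 0.3333, y = -1.0498 + 0.3333*(-1.0498 + 3.7645) = -0.145
  grad(y) = -7.1597, v = y - alpha*grad = 0.3698
  prox(v) = soft_thresh(0.3698, 0.1179) = 0.2519
Iteration 3: beta = 0.5, y = 0.2519 + 0.5*(0.2519 + 1.0498) = 0.9028
  grad(y) = 1.2222, v = y - alpha*grad = 0.8149
  prox(v) = soft_thresh(0.8149, 0.1179) = 0.697
Iteration 4: beta = 0.6, y = 0.697 + 0.6*(0.697 - 0.2519) = 0.964
  grad(y) = 1.7123, v = y - alpha*grad = 0.8409
  prox(v) = soft_thresh(0.8409, 0.1179) = 0.723
f(x_4) = 4*0.723^2 - 6*0.723 + 1.64*|0.723| = -1.0614


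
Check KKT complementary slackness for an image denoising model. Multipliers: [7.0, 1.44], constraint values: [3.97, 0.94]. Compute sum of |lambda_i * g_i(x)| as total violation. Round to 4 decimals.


KKT complementary slackness check:
lambda_1 * g_1 = 7.0 * 3.97 = 27.79
lambda_2 * g_2 = 1.44 * 0.94 = 1.3536
Total violation = 27.79 + 1.3536 = 29.1436


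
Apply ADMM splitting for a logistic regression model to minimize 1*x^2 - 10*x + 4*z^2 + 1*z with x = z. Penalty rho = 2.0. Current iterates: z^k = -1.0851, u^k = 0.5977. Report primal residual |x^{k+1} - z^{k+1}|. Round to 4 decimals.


ADMM iteration with rho = 2.0, z^k = -1.0851, u^k = 0.5977
Step 1: x-update.
Minimize 1*x^2 - 10*x + (2.0/2)*(x + 1.0851 + 0.5977)^2
FOC: (2*1 + 2.0)*x = 10 + 2.0*(-1.0851 - 0.5977)
x^{k+1} = 1.6586
Step 2: z-update.
Minimize 4*z^2 + 1*z + (2.0/2)*(1.6586 - z + 0.5977)^2
FOC: (2*4 + 2.0)*z = -1 + 2.0*(1.6586 + 0.5977)
z^{k+1} = 0.3513
Step 3: u-update.
u^{k+1} = 0.5977 + 1.6586 - 0.3513 = 1.905
Step 4: Primal residual = |1.6586 - 0.3513| = 1.3073


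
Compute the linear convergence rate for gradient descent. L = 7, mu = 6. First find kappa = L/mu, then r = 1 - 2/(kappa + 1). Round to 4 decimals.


Step 1: Compute the condition number.
kappa = L/mu = 7/6 = 1.1667
Step 2: Compute the convergence rate.
r = 1 - 2/(kappa + 1) = 1 - 2*mu/(L + mu) = (L - mu)/(L + mu) = 1/13 = 0.0769


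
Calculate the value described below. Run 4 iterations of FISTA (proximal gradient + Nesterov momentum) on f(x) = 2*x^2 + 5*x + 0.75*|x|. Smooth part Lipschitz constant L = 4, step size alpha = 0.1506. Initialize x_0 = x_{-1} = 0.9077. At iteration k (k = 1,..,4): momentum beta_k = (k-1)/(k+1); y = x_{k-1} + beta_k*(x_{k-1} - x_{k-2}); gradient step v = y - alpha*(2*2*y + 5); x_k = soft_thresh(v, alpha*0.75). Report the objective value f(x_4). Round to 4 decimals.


FISTA on f(x) = 2*x^2 + 5*x + 0.75*|x|
L = 4, alpha = 0.1506
Iteration 1: beta = 0.0, y = 0.9077 + 0.0*(0.9077 - 0.9077) = 0.9077
  grad(y) = 8.6308, v = y - alpha*grad = -0.3921
  prox(v) = soft_thresh(-0.3921, 0.113) = -0.2791
Iteration 2: beta = 0.3333, y = -0.2791 + 0.3333*(-0.2791 - 0.9077) = -0.6748
  grad(y) = 2.3009, v = y - alpha*grad = -1.0213
  prox(v) = soft_thresh(-1.0213, 0.113) = -0.9083
Iteration 3: beta = 0.5, y = -0.9083 + 0.5*(-0.9083 + 0.2791) = -1.2229
  grad(y) = 0.1083, v = y - alpha*grad = -1.2392
  prox(v) = soft_thresh(-1.2392, 0.113) = -1.1263
Iteration 4: beta = 0.6, y = -1.1263 + 0.6*(-1.1263 + 0.9083) = -1.2571
  grad(y) = -0.0282, v = y - alpha*grad = -1.2528
  prox(v) = soft_thresh(-1.2528, 0.113) = -1.1399
f(x_4) = 2*(-1.1399)^2 + 5*(-1.1399) + 0.75*|-1.1399| = -2.2458


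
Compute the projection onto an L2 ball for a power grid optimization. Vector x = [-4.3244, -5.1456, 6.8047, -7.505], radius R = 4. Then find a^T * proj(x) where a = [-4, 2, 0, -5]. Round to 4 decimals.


Step 1: Compute ||x|| (intermediates to 6 decimals).
||x|| = sqrt((-4.3244)^2 + (-5.1456)^2 + 6.8047^2 + (-7.505)^2) = 12.157574
Step 2: Project.
Since ||x|| > R, scale = R/||x|| = 4/12.157574 = 0.329013, proj(x) = scale * x
proj(x) = [-1.422784, -1.692969, 2.238835, -2.469243]
Step 3: Dot product.
a^T * proj(x) = -4*(-1.422784) + 2*(-1.692969) + 0*2.238835 - 5*(-2.469243) = 14.6514


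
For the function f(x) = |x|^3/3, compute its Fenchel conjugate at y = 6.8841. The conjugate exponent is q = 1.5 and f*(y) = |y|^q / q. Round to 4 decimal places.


The conjugate exponent q satisfies 1/p + 1/q = 1.
p = 3, so q = 3/(3 - 1) = 1.5
|y|^q = 6.8841^1.5 = 18.0622
f*(6.8841) = 18.0622 / 1.5 = 12.0415


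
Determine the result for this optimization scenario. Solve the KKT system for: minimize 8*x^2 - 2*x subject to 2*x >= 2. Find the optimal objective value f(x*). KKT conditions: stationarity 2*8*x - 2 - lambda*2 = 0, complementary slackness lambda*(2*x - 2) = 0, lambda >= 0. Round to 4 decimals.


Step 1: Try lambda = 0 (constraint inactive).
x_unc = 2/(2*8) = 0.125
Check: 2*0.125 = 0.25 < 2 -- violated!
Step 2: Constraint must be active: 2*x = 2
x* = 2/2 = 1.0
lambda = (2*8*1.0 - 2)/2 = 7.0
Step 3: Compute optimal value.
f(x*) = 8*1.0^2 - 2*1.0 = 6.0


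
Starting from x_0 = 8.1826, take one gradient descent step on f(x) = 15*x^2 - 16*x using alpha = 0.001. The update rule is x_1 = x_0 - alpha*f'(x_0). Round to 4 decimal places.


We compute the gradient at x_0 and apply the update.
f'(x) = 30*x - 16
f'(8.1826) = 30*8.1826 - 16 = 229.478
x_1 = 8.1826 - 0.001*229.478 = 7.9531


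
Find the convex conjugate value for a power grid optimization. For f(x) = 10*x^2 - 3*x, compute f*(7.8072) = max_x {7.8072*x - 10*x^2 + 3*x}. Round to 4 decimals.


f*(y) = sup_x {y*x - a*x^2 - b*x} = sup_x {(y-b)*x - a*x^2}
FOC: (y - b) - 2a*x = 0 => x* = (y - b)/(2a)
x* = (7.8072 + 3)/(2*10) = 0.5404
f*(7.8072) = (y-b)^2/(4a) = (7.8072 + 3)^2/(4*10)
= 116.7956/40 = 2.9199


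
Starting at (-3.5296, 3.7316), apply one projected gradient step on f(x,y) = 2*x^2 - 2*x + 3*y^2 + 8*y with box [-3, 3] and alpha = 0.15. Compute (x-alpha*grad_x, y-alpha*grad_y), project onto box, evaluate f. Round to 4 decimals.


Step 1: Compute gradient at (-3.5296, 3.7316).
grad_x = 2*2*-3.5296 - 2 = -16.1184
grad_y = 2*3*3.7316 + 8 = 30.3896
Step 2: Gradient step.
x_raw = -3.5296 - 0.15*-16.1184 = -1.1118
y_raw = 3.7316 - 0.15*30.3896 = -0.8268
Step 3: Project onto [-3, 3].
x_proj = clip(-1.1118) = -1.1118
y_proj = clip(-0.8268) = -0.8268
Step 4: Evaluate f.
f(-1.1118, -0.8268) = 0.1323


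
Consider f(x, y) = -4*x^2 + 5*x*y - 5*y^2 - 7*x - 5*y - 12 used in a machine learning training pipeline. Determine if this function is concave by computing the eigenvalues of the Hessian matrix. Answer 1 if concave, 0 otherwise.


The Hessian of f(x,y) = -4*x^2 + 5*x*y - 5*y^2 - 7*x - 5*y - 12 is:
H = [[-8, 5], [5, -10]]
Trace = -8 - 10 = -18
Determinant = -8*-10 - (5)^2 = 55
Discriminant = (-18)^2 - 4*55 = 104.0
Eigenvalues: lambda_1 = -14.099, lambda_2 = -3.901
The function is concave.

1


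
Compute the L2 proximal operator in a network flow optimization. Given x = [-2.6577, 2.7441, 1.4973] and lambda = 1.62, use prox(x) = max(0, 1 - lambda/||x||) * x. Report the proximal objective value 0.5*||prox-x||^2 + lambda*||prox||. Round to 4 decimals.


Step 1: Compute ||x||.
||x|| = 4.1031
Step 2: Compute scaling factor.
scale = max(0, 1 - 1.62/4.1031) = 0.6052
Step 3: prox(x) = [-1.6084, 1.6607, 0.9061]
||prox(x)|| = 2.4831
Step 4: Proximal objective.
0.5*||prox-x||^2 = 1.3122
lambda*||prox|| = 4.0226
Total = 5.3348


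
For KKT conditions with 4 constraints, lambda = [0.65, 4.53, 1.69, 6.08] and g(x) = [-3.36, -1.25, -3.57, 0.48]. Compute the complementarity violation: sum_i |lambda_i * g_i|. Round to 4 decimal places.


KKT complementary slackness check:
lambda_1 * g_1 = 0.65 * -3.36 = -2.184
lambda_2 * g_2 = 4.53 * -1.25 = -5.6625
lambda_3 * g_3 = 1.69 * -3.57 = -6.0333
lambda_4 * g_4 = 6.08 * 0.48 = 2.9184
Total violation = 2.184 + 5.6625 + 6.0333 + 2.9184 = 16.7982
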